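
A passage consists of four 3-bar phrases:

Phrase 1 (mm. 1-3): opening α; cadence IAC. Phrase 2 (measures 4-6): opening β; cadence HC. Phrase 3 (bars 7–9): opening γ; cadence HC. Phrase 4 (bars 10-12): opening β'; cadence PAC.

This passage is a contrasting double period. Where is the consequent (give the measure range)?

In a double period the four phrases pair into a large antecedent (phrases 1–2, ending half cadence) and a large consequent (phrases 3–4, ending perfect authentic cadence). The consequent spans bars 7–12.

measures 7–12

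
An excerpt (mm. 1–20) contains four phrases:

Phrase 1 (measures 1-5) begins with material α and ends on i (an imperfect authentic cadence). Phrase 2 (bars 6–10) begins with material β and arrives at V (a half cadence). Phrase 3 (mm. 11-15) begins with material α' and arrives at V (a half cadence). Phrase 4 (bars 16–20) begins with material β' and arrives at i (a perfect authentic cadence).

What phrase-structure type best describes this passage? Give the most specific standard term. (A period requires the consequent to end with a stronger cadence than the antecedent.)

Four phrases in two halves: the first half (measures 1-10) ends with a half cadence, the second (bars 11–20) with a perfect authentic cadence — a large antecedent–consequent pair, i.e. a double period.
Phrase 3 begins with the same material as phrase 1, making it parallel.

parallel double period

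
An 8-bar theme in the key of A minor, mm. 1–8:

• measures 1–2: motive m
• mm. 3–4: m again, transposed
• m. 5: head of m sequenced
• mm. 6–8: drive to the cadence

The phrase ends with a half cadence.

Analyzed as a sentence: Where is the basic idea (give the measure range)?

measures 1–2

The presentation of a sentence is the basic idea (mm. 1–2) plus its repetition (mm. 3-4); the basic idea is therefore mm. 1–2.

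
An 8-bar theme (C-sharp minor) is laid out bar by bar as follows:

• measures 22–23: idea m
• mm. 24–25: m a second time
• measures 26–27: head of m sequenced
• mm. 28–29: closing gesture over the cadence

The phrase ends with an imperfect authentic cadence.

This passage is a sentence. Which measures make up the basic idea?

The presentation of a sentence is the basic idea (bars 22-23) plus its repetition (measures 24-25); the basic idea is therefore measures 22–23.

measures 22–23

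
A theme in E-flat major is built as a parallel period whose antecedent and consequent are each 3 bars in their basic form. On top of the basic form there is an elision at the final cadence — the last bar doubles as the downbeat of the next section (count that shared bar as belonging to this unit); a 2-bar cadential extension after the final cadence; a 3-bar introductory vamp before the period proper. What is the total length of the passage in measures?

Basic parallel period: 3 + 3 = 6 bars.
6 (basic form) + 2 (cadential extension) + 3 (introduction) = 11.
The elision shares a bar with the next section but does not change this unit's count.

11 measures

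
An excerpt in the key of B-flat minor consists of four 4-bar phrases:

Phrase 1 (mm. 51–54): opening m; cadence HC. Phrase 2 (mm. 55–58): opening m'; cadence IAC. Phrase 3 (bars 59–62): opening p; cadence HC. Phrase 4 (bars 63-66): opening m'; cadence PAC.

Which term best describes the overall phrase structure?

Four phrases in two halves: the first half (mm. 51-58) ends with an imperfect authentic cadence, the second (measures 59–66) with a perfect authentic cadence — a large antecedent–consequent pair, i.e. a double period.
Phrase 3 begins with different material from phrase 1, making it contrasting.

contrasting double period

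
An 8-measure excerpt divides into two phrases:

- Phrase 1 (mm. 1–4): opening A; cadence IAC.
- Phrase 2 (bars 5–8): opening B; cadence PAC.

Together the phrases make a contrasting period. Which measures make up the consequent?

The phrase ending with the weaker cadence (imperfect authentic cadence) is the antecedent; the one ending more conclusively (perfect authentic cadence) is the consequent. The consequent is measures 5–8.

measures 5–8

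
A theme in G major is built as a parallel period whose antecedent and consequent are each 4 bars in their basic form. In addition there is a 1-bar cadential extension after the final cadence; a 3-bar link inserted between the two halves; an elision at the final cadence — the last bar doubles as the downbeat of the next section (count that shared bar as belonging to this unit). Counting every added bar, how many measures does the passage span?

12 measures

Basic parallel period: 4 + 4 = 8 bars.
8 (basic form) + 1 (cadential extension) + 3 (link) = 12.
The elision shares a bar with the next section but does not change this unit's count.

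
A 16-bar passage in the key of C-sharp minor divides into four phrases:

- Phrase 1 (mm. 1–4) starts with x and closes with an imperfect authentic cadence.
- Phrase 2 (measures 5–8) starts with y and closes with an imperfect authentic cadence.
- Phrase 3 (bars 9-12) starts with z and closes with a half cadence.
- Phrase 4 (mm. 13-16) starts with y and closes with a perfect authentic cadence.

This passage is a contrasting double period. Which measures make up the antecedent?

In a double period the four phrases pair into a large antecedent (phrases 1–2, ending imperfect authentic cadence) and a large consequent (phrases 3–4, ending perfect authentic cadence). The antecedent spans mm. 1–8.

measures 1–8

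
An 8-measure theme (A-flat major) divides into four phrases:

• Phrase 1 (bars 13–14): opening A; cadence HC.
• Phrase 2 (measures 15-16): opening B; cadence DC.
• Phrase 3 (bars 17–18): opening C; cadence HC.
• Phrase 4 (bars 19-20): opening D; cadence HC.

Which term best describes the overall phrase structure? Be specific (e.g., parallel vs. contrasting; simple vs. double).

Phrase 4 ends with a half cadence, no stronger than phrase 2's deceptive cadence, so the four phrases do not form a double period; nor do phrases 3–4 duplicate 1–2, so it is not a repeated period. With no phrase reaching a conclusive cadence, the passage is a phrase group.

phrase group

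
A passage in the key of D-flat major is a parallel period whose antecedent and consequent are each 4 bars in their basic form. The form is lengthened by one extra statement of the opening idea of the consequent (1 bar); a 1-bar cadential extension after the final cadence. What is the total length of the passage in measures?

Basic parallel period: 4 + 4 = 8 bars.
8 (basic form) + 1 (extra statement) + 1 (cadential extension) = 10.

10 measures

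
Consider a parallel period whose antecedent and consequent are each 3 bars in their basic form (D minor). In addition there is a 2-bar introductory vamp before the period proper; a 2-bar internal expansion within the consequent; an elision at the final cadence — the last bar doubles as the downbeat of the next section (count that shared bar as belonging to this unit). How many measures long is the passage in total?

Basic parallel period: 3 + 3 = 6 bars.
6 (basic form) + 2 (introduction) + 2 (internal expansion) = 10.
The elision shares a bar with the next section but does not change this unit's count.

10 measures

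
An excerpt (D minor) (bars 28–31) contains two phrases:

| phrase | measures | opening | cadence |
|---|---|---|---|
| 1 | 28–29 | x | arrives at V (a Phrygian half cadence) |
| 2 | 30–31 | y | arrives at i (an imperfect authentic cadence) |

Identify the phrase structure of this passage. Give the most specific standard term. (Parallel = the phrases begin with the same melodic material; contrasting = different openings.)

Phrase 1 ends with a Phrygian half cadence (weaker) and phrase 2 with an imperfect authentic cadence (stronger): antecedent + consequent = a period.
The two phrases open with different material (x / y), so the period is contrasting.

contrasting period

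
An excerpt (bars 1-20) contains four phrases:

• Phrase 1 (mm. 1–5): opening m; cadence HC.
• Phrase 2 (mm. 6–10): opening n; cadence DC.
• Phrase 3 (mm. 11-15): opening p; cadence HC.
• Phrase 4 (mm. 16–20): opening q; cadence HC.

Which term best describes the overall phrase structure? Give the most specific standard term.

Phrase 4 ends with a half cadence, no stronger than phrase 2's deceptive cadence, so the four phrases do not form a double period; nor do phrases 3–4 duplicate 1–2, so it is not a repeated period. With no phrase reaching a conclusive cadence, the passage is a phrase group.

phrase group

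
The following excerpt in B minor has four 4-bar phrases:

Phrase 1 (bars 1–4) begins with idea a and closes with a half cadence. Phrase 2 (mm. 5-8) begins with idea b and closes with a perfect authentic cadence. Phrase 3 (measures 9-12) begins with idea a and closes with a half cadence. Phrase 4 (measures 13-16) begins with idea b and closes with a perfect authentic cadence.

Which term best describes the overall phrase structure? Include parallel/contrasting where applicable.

repeated period

The cadence pattern HC–PAC–HC–PAC is weak–strong twice, and phrases 3–4 restate phrases 1–2: a period heard twice, not a double period (which would end weakly at phrase 2).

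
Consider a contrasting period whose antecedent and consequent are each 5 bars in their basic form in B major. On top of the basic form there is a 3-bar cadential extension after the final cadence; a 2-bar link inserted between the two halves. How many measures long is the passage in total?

Basic contrasting period: 5 + 5 = 10 bars.
10 (basic form) + 3 (cadential extension) + 2 (link) = 15.

15 measures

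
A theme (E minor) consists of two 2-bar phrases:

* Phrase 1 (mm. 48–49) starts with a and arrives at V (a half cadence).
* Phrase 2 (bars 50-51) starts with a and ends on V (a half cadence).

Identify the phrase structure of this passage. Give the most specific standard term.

repeated phrase

Both phrases have the same opening (a) and the same cadence (half cadence): the second is a restatement, not a consequent, so this is a repeated phrase rather than a period.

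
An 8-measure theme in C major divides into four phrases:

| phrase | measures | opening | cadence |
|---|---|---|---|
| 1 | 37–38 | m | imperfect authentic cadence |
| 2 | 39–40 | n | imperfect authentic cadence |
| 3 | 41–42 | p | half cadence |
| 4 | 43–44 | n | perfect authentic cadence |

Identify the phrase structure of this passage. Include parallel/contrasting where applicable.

contrasting double period

Four phrases in two halves: the first half (mm. 37-40) ends with an imperfect authentic cadence, the second (bars 41–44) with a perfect authentic cadence — a large antecedent–consequent pair, i.e. a double period.
Phrase 3 begins with different material from phrase 1, making it contrasting.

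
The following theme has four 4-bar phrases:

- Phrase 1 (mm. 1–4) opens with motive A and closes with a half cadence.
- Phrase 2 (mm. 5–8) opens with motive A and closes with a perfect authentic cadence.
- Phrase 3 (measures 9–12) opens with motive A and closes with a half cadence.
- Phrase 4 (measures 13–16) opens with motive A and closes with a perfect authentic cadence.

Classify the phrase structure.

repeated period

The cadence pattern HC–PAC–HC–PAC is weak–strong twice, and phrases 3–4 restate phrases 1–2: a period heard twice, not a double period (which would end weakly at phrase 2).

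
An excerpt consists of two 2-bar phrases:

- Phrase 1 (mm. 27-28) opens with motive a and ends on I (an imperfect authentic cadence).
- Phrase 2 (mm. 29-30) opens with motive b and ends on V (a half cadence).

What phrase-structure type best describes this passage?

phrase group

The second phrase closes with a half cadence, which is not stronger than the first phrase's imperfect authentic cadence; without a weak→strong cadential pair there is no antecedent–consequent relationship, so this is a phrase group rather than a period.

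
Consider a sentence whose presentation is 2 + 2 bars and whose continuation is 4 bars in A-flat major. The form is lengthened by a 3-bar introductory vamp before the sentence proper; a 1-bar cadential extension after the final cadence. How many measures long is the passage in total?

Basic sentence: 2 + 2 + 4 = 8 bars.
8 (basic form) + 3 (introduction) + 1 (cadential extension) = 12.

12 measures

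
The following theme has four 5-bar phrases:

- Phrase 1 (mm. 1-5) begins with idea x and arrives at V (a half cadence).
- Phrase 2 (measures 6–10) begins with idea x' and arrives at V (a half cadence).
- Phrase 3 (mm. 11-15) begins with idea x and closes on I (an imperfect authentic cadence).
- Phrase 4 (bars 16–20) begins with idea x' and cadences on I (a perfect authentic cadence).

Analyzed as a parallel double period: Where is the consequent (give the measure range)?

measures 11–20

In a double period the four phrases pair into a large antecedent (phrases 1–2, ending half cadence) and a large consequent (phrases 3–4, ending perfect authentic cadence). The consequent spans bars 11–20.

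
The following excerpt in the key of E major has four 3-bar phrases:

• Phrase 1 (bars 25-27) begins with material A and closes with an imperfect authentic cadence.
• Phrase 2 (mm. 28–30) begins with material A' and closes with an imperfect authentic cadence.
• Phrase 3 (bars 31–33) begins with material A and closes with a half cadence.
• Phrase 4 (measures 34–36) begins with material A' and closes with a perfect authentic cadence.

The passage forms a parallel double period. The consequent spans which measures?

In a double period the four phrases pair into a large antecedent (phrases 1–2, ending imperfect authentic cadence) and a large consequent (phrases 3–4, ending perfect authentic cadence). The consequent spans bars 31-36.

measures 31–36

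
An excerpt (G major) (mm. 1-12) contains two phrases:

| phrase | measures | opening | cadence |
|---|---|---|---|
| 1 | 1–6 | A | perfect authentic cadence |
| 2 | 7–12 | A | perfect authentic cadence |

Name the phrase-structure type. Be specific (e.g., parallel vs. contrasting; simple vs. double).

repeated phrase

Both phrases have the same opening (A) and the same cadence (perfect authentic cadence): the second is a restatement, not a consequent, so this is a repeated phrase rather than a period.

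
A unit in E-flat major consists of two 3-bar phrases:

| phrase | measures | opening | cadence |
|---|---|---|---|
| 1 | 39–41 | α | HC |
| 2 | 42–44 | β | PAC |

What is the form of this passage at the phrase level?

Phrase 1 ends with a half cadence (weaker) and phrase 2 with a perfect authentic cadence (stronger): antecedent + consequent = a period.
The two phrases open with different material (α / β), so the period is contrasting.

contrasting period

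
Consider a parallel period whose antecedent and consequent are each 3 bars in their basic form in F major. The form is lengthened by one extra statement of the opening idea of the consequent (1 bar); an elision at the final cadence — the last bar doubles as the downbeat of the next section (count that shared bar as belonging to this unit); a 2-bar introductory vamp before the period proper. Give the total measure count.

9 measures

Basic parallel period: 3 + 3 = 6 bars.
6 (basic form) + 1 (extra statement) + 2 (introduction) = 9.
The elision shares a bar with the next section but does not change this unit's count.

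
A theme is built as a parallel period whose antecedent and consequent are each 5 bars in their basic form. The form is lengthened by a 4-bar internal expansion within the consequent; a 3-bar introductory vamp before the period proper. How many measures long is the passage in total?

17 measures

Basic parallel period: 5 + 5 = 10 bars.
10 (basic form) + 4 (internal expansion) + 3 (introduction) = 17.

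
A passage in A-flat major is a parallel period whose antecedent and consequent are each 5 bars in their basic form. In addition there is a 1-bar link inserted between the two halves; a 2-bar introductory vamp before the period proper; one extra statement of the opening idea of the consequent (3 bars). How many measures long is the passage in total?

16 measures

Basic parallel period: 5 + 5 = 10 bars.
10 (basic form) + 1 (link) + 2 (introduction) + 3 (extra statement) = 16.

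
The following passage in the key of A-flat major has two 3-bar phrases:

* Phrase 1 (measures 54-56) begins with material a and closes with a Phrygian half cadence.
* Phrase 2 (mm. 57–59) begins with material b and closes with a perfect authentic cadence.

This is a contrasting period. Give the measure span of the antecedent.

measures 54–56

The phrase ending with the weaker cadence (Phrygian half cadence) is the antecedent; the one ending more conclusively (perfect authentic cadence) is the consequent. The antecedent is measures 54–56.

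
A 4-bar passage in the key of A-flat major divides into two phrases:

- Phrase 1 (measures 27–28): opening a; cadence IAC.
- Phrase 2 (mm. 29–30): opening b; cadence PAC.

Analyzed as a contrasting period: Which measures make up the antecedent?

measures 27–28

The antecedent is the phrase ending with the weaker cadence (imperfect authentic cadence, phrase 1) and the consequent the one ending more conclusively (perfect authentic cadence, phrase 2); the antecedent is measures 27–28.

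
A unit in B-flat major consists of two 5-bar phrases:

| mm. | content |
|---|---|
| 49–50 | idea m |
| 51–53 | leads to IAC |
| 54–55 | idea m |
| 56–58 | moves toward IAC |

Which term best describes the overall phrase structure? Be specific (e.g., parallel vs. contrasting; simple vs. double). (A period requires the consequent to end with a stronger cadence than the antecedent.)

repeated phrase

Both phrases have the same opening (m) and the same cadence (imperfect authentic cadence): the second is a restatement, not a consequent, so this is a repeated phrase rather than a period.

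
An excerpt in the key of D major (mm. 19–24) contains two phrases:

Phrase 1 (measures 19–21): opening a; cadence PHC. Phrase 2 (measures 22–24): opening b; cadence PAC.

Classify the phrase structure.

contrasting period

Phrase 1 ends with a Phrygian half cadence (weaker) and phrase 2 with a perfect authentic cadence (stronger): antecedent + consequent = a period.
The two phrases open with different material (a / b), so the period is contrasting.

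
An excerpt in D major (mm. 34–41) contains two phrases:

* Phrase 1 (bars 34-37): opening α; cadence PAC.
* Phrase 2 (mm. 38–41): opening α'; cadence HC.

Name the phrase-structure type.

The second phrase closes with a half cadence, which is not stronger than the first phrase's perfect authentic cadence; without a weak→strong cadential pair there is no antecedent–consequent relationship, so this is a phrase group rather than a period.

phrase group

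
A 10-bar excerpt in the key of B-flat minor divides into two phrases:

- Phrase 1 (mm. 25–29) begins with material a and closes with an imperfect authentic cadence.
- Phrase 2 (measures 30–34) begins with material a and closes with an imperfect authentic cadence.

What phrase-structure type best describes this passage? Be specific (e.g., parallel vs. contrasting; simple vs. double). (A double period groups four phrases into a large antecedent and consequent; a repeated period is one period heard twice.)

repeated phrase

Both phrases have the same opening (a) and the same cadence (imperfect authentic cadence): the second is a restatement, not a consequent, so this is a repeated phrase rather than a period.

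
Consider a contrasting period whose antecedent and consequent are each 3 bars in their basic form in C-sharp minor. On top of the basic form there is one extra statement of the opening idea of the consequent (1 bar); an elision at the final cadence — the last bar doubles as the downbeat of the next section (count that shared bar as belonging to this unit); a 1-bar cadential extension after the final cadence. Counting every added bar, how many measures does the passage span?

8 measures

Basic contrasting period: 3 + 3 = 6 bars.
6 (basic form) + 1 (extra statement) + 1 (cadential extension) = 8.
The elision shares a bar with the next section but does not change this unit's count.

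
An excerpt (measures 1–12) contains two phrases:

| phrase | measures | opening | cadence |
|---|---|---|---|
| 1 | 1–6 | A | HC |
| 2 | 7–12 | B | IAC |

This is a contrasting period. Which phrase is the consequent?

The phrase ending with the weaker cadence (half cadence) is the antecedent; the one ending more conclusively (imperfect authentic cadence) is the consequent. The consequent is phrase 2.

phrase 2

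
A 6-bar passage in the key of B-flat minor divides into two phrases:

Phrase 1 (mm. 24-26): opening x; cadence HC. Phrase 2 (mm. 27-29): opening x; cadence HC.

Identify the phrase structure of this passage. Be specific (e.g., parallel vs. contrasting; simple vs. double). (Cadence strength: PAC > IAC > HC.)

Both phrases have the same opening (x) and the same cadence (half cadence): the second is a restatement, not a consequent, so this is a repeated phrase rather than a period.

repeated phrase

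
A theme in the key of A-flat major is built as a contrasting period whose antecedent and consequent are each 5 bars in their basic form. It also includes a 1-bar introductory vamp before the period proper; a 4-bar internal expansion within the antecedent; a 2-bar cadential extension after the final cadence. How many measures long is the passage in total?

Basic contrasting period: 5 + 5 = 10 bars.
10 (basic form) + 1 (introduction) + 4 (internal expansion) + 2 (cadential extension) = 17.

17 measures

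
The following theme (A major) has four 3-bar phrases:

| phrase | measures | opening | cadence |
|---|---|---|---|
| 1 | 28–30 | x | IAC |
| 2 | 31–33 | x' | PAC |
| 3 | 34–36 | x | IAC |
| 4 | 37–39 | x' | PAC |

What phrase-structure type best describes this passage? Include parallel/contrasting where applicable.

The cadence pattern IAC–PAC–IAC–PAC is weak–strong twice, and phrases 3–4 restate phrases 1–2: a period heard twice, not a double period (which would end weakly at phrase 2).

repeated period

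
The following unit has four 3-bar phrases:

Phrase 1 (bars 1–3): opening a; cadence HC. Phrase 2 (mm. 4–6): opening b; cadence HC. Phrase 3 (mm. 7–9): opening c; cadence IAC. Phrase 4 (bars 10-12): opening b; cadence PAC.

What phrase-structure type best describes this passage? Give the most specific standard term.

Four phrases in two halves: the first half (measures 1–6) ends with a half cadence, the second (mm. 7–12) with a perfect authentic cadence — a large antecedent–consequent pair, i.e. a double period.
Phrase 3 begins with different material from phrase 1, making it contrasting.

contrasting double period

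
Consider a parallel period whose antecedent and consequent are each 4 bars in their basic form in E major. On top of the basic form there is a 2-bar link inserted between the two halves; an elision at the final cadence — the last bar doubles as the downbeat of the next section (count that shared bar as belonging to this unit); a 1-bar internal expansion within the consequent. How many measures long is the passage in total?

Basic parallel period: 4 + 4 = 8 bars.
8 (basic form) + 2 (link) + 1 (internal expansion) = 11.
The elision shares a bar with the next section but does not change this unit's count.

11 measures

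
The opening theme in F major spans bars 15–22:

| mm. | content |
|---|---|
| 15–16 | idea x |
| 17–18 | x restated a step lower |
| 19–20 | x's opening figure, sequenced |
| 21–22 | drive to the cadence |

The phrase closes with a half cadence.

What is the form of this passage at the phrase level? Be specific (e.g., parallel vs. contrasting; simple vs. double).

Basic idea (measures 15–16) + its repetition (measures 17–18) form the presentation; fragmentation and cadence (mm. 19–22) form the continuation — the 8-bar whole is a sentence.

sentence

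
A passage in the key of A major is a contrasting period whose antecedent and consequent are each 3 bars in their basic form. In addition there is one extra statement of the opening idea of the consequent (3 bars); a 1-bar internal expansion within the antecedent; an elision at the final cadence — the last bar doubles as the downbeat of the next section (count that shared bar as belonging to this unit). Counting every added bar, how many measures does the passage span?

Basic contrasting period: 3 + 3 = 6 bars.
6 (basic form) + 3 (extra statement) + 1 (internal expansion) = 10.
The elision shares a bar with the next section but does not change this unit's count.

10 measures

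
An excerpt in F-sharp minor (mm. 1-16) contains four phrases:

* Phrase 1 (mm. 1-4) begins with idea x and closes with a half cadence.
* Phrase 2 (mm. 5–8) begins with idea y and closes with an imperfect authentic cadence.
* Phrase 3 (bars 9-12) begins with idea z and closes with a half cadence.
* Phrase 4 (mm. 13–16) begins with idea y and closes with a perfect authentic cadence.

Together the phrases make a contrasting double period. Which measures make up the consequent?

measures 9–16

In a double period the first pair of phrases (ending imperfect authentic cadence) is the large antecedent and the second pair (ending perfect authentic cadence) is the large consequent; the consequent is measures 9–16.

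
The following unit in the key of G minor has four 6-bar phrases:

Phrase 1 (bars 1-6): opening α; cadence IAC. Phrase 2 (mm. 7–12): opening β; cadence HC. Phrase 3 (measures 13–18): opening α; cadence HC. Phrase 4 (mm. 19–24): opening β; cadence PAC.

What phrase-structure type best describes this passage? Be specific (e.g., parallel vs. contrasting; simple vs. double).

Four phrases in two halves: the first half (bars 1–12) ends with a half cadence, the second (mm. 13–24) with a perfect authentic cadence — a large antecedent–consequent pair, i.e. a double period.
Phrase 3 begins with the same material as phrase 1, making it parallel.

parallel double period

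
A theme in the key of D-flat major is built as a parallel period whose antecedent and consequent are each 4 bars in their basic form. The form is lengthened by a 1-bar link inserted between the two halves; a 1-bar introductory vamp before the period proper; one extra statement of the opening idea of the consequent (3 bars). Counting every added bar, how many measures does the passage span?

13 measures

Basic parallel period: 4 + 4 = 8 bars.
8 (basic form) + 1 (link) + 1 (introduction) + 3 (extra statement) = 13.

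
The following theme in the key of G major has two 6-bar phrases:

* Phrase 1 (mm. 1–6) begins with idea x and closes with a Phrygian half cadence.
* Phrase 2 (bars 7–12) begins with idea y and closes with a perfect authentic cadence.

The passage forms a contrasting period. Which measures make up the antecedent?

measures 1–6

The phrase ending with the weaker cadence (Phrygian half cadence) is the antecedent; the one ending more conclusively (perfect authentic cadence) is the consequent. The antecedent is measures 1–6.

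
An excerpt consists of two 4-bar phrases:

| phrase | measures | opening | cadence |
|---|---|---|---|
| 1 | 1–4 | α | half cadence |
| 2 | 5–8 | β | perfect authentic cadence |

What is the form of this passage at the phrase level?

Phrase 1 ends with a half cadence (weaker) and phrase 2 with a perfect authentic cadence (stronger): antecedent + consequent = a period.
The two phrases open with different material (α / β), so the period is contrasting.

contrasting period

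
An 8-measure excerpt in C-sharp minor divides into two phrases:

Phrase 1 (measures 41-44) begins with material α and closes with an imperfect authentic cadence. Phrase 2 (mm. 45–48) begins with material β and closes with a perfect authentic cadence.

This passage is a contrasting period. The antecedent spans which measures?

measures 41–44

The antecedent is the phrase ending with the weaker cadence (imperfect authentic cadence, phrase 1) and the consequent the one ending more conclusively (perfect authentic cadence, phrase 2); the antecedent is bars 41–44.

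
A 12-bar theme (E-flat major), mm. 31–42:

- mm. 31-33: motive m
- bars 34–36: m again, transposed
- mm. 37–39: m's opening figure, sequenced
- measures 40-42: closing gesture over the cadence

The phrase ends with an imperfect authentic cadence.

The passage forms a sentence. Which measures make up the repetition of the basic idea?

The presentation of a sentence is the basic idea (measures 31–33) plus its repetition (measures 34-36); the repetition of the basic idea is therefore measures 34–36.

measures 34–36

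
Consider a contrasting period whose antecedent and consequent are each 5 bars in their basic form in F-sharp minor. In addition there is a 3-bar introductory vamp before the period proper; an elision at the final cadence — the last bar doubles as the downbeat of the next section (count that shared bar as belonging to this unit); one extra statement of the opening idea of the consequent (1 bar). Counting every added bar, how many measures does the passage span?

Basic contrasting period: 5 + 5 = 10 bars.
10 (basic form) + 3 (introduction) + 1 (extra statement) = 14.
The elision shares a bar with the next section but does not change this unit's count.

14 measures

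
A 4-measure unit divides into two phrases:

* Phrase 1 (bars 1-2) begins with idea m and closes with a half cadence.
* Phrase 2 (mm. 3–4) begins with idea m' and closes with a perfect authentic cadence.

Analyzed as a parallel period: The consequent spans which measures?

The antecedent is the phrase ending with the weaker cadence (half cadence, phrase 1) and the consequent the one ending more conclusively (perfect authentic cadence, phrase 2); the consequent is mm. 3-4.

measures 3–4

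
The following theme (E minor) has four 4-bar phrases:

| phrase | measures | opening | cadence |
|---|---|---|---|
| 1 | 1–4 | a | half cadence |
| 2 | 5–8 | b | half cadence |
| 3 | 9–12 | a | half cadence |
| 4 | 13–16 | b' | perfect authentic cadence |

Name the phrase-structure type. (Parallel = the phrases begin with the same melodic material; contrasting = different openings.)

Four phrases in two halves: the first half (mm. 1-8) ends with a half cadence, the second (mm. 9–16) with a perfect authentic cadence — a large antecedent–consequent pair, i.e. a double period.
Phrase 3 begins with the same material as phrase 1, making it parallel.

parallel double period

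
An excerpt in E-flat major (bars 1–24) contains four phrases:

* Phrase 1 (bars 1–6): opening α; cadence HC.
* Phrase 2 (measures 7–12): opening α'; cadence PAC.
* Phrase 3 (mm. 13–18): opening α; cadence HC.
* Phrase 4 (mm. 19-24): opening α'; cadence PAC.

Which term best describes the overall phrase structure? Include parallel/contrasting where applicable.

The cadence pattern HC–PAC–HC–PAC is weak–strong twice, and phrases 3–4 restate phrases 1–2: a period heard twice, not a double period (which would end weakly at phrase 2).

repeated period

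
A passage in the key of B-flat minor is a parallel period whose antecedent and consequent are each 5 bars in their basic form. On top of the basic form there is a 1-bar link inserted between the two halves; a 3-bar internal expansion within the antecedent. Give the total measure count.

14 measures

Basic parallel period: 5 + 5 = 10 bars.
10 (basic form) + 1 (link) + 3 (internal expansion) = 14.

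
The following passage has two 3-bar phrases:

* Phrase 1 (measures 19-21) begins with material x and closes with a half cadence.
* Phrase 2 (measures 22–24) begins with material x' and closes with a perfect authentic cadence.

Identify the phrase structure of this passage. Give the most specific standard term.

Phrase 1 ends with a half cadence (weaker) and phrase 2 with a perfect authentic cadence (stronger): antecedent + consequent = a period.
The two phrases open with the same material (x / x'), so the period is parallel.

parallel period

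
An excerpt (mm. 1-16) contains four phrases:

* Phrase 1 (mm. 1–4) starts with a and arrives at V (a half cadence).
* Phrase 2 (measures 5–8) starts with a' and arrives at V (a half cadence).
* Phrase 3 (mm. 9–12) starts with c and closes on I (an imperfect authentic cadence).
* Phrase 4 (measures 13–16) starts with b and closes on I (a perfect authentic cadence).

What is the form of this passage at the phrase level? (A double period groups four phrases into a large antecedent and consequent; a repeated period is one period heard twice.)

Four phrases in two halves: the first half (mm. 1–8) ends with a half cadence, the second (measures 9–16) with a perfect authentic cadence — a large antecedent–consequent pair, i.e. a double period.
Phrase 3 begins with different material from phrase 1, making it contrasting.

contrasting double period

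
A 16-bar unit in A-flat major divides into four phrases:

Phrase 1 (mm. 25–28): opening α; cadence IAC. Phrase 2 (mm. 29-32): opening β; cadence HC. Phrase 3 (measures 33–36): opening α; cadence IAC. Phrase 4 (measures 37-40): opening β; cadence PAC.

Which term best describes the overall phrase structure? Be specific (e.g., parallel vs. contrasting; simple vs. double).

parallel double period

Four phrases in two halves: the first half (measures 25–32) ends with a half cadence, the second (bars 33–40) with a perfect authentic cadence — a large antecedent–consequent pair, i.e. a double period.
Phrase 3 begins with the same material as phrase 1, making it parallel.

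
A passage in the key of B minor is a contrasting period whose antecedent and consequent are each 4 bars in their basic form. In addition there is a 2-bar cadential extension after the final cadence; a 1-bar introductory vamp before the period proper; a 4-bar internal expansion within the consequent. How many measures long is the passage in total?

15 measures

Basic contrasting period: 4 + 4 = 8 bars.
8 (basic form) + 2 (cadential extension) + 1 (introduction) + 4 (internal expansion) = 15.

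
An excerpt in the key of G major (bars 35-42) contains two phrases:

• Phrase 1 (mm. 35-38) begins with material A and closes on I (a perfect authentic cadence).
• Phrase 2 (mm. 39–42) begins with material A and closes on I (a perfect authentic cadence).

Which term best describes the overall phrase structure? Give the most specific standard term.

Both phrases have the same opening (A) and the same cadence (perfect authentic cadence): the second is a restatement, not a consequent, so this is a repeated phrase rather than a period.

repeated phrase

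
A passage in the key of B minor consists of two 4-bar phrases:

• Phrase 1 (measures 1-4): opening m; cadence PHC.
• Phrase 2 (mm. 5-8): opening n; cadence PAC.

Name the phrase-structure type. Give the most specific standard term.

contrasting period

Phrase 1 ends with a Phrygian half cadence (weaker) and phrase 2 with a perfect authentic cadence (stronger): antecedent + consequent = a period.
The two phrases open with different material (m / n), so the period is contrasting.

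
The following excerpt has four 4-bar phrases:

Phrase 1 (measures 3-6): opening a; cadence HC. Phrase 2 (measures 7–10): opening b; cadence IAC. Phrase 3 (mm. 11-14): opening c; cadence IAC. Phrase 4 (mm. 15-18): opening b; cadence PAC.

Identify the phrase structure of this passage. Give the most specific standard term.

Four phrases in two halves: the first half (measures 3–10) ends with an imperfect authentic cadence, the second (mm. 11–18) with a perfect authentic cadence — a large antecedent–consequent pair, i.e. a double period.
Phrase 3 begins with different material from phrase 1, making it contrasting.

contrasting double period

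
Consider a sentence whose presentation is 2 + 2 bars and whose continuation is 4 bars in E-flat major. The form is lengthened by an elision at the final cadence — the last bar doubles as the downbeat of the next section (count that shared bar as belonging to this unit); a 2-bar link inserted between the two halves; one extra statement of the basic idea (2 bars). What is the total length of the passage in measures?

Basic sentence: 2 + 2 + 4 = 8 bars.
8 (basic form) + 2 (link) + 2 (extra statement) = 12.
The elision shares a bar with the next section but does not change this unit's count.

12 measures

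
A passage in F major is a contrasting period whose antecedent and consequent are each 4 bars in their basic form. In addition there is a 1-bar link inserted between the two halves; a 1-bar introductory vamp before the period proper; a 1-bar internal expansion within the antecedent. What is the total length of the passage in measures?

11 measures

Basic contrasting period: 4 + 4 = 8 bars.
8 (basic form) + 1 (link) + 1 (introduction) + 1 (internal expansion) = 11.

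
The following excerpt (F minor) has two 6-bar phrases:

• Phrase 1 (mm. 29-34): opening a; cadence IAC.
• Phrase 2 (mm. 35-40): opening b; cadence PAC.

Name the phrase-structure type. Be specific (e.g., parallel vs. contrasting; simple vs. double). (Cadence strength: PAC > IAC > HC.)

Phrase 1 ends with an imperfect authentic cadence (weaker) and phrase 2 with a perfect authentic cadence (stronger): antecedent + consequent = a period.
The two phrases open with different material (a / b), so the period is contrasting.

contrasting period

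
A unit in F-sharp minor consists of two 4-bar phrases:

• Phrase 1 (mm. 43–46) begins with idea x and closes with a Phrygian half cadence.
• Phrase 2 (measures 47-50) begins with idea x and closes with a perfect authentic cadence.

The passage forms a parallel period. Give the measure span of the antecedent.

measures 43–46

The phrase ending with the weaker cadence (Phrygian half cadence) is the antecedent; the one ending more conclusively (perfect authentic cadence) is the consequent. The antecedent is measures 43–46.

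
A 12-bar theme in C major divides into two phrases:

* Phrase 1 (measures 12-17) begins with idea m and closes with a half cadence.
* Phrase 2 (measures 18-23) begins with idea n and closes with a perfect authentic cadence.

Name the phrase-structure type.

contrasting period

Phrase 1 ends with a half cadence (weaker) and phrase 2 with a perfect authentic cadence (stronger): antecedent + consequent = a period.
The two phrases open with different material (m / n), so the period is contrasting.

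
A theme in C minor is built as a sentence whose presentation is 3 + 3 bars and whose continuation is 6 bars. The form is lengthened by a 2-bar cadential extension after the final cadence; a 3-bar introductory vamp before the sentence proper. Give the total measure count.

Basic sentence: 3 + 3 + 6 = 12 bars.
12 (basic form) + 2 (cadential extension) + 3 (introduction) = 17.

17 measures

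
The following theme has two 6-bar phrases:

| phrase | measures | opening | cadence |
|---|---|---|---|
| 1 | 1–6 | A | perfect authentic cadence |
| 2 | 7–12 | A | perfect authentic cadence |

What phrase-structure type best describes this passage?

repeated phrase

Both phrases have the same opening (A) and the same cadence (perfect authentic cadence): the second is a restatement, not a consequent, so this is a repeated phrase rather than a period.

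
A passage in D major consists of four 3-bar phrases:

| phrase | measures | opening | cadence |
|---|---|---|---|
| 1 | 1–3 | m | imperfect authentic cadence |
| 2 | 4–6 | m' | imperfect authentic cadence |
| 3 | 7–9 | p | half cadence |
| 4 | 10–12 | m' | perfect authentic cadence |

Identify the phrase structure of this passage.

contrasting double period

Four phrases in two halves: the first half (measures 1–6) ends with an imperfect authentic cadence, the second (measures 7–12) with a perfect authentic cadence — a large antecedent–consequent pair, i.e. a double period.
Phrase 3 begins with different material from phrase 1, making it contrasting.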